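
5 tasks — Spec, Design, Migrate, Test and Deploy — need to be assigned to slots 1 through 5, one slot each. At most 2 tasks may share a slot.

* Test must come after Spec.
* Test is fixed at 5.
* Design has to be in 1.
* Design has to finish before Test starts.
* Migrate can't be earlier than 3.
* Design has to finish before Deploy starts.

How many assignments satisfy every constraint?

Splitting on Spec: it can be 1 (11), 2 (11), 3 (10), 4 (10). Listing each branch's schedules as (Design, Migrate, Test, Deploy):
Spec=1: (1,3,5,2) (1,3,5,3) (1,3,5,4) (1,3,5,5) (1,4,5,2) (1,4,5,3) (1,4,5,4) (1,4,5,5) (1,5,5,2) (1,5,5,3) (1,5,5,4) — 11.
Spec=2: (1,3,5,2) (1,3,5,3) (1,3,5,4) (1,3,5,5) (1,4,5,2) (1,4,5,3) (1,4,5,4) (1,4,5,5) (1,5,5,2) (1,5,5,3) (1,5,5,4) — 11.
Spec=3: (1,3,5,2) (1,3,5,4) (1,3,5,5) (1,4,5,2) (1,4,5,3) (1,4,5,4) (1,4,5,5) (1,5,5,2) (1,5,5,3) (1,5,5,4) — 10.
Spec=4: (1,3,5,2) (1,3,5,3) (1,3,5,4) (1,3,5,5) (1,4,5,2) (1,4,5,3) (1,4,5,5) (1,5,5,2) (1,5,5,3) (1,5,5,4) — 10.
Summing: 11 + 11 + 10 + 10 = 42.

42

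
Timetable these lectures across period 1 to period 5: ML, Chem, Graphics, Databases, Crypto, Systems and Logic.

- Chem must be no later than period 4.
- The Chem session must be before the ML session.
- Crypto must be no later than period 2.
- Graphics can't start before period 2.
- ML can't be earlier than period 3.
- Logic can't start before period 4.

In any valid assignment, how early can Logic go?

Logic is available from period 4.
Logic at period 4 is achievable: ML=period 3, Systems=period 1, Databases=period 1, Graphics=period 2, Crypto=period 1, Chem=period 1, Logic=period 4.

period 4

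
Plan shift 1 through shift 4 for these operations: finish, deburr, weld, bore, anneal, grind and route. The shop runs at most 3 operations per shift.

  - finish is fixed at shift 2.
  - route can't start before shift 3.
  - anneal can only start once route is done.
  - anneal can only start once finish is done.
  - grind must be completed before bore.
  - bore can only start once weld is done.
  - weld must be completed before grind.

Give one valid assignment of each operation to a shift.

bore=shift 3, weld=shift 1, finish=shift 2, route=shift 3, grind=shift 2, anneal=shift 4, deburr=shift 1

Checking: weld(shift 1) before bore(shift 3); grind(shift 2) before bore(shift 3); finish(shift 2) before anneal(shift 4); weld(shift 1) before grind(shift 2); route(shift 3) before anneal(shift 4); route=shift 3 in [shift 3,shift 4]; finish=shift 2 in [shift 2,shift 2]; max 2 per shift (cap 3).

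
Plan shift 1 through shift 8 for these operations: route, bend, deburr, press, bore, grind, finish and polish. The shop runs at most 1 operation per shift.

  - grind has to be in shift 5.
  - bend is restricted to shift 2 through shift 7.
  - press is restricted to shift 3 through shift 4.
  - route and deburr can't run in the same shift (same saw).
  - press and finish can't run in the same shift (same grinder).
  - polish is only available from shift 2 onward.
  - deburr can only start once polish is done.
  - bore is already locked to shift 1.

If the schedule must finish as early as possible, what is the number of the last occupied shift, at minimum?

The precedence chain requires at least 2 distinct shifts.
With at most 1 per shift and 8 operations, at least 8 shifts are needed.
grind can't be placed before shift 5, so the schedule must run through at least shift 5.
8 works (last occupied shift: shift 8): for example press in shift 3, bend in shift 2, route in shift 7, bore in shift 1, polish in shift 4, finish in shift 8, deburr in shift 6, grind in shift 5.

shift 8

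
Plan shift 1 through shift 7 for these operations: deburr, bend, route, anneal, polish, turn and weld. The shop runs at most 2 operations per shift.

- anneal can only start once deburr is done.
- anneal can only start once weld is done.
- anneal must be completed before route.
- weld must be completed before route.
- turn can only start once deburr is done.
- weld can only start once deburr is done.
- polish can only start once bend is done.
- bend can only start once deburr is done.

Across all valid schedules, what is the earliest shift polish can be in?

Precedence pushes polish to at least shift 3.
polish at shift 3 is achievable: polish=shift 3; turn=shift 4; deburr=shift 1; anneal=shift 3; route=shift 4; bend=shift 2; weld=shift 2.

shift 3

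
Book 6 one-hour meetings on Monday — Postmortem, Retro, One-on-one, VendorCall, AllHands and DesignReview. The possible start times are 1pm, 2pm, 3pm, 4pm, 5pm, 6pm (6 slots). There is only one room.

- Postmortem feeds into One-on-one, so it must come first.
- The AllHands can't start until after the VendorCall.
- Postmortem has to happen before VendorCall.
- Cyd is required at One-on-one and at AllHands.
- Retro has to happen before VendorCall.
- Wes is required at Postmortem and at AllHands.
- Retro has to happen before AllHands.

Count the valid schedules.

Splitting on Postmortem: it can be 1pm (20), 2pm (16), 3pm (6). Listing each branch's schedules as (Retro, One-on-one, VendorCall, AllHands, DesignReview):
Postmortem=1pm: (2pm,3pm,4pm,5pm,6pm) (2pm,3pm,4pm,6pm,5pm) (2pm,3pm,5pm,6pm,4pm) (2pm,4pm,3pm,5pm,6pm) (2pm,4pm,3pm,6pm,5pm) (2pm,4pm,5pm,6pm,3pm) (2pm,5pm,3pm,4pm,6pm) (2pm,5pm,3pm,6pm,4pm) (2pm,5pm,4pm,6pm,3pm) (2pm,6pm,3pm,4pm,5pm) (2pm,6pm,3pm,5pm,4pm) (2pm,6pm,4pm,5pm,3pm) (3pm,2pm,4pm,5pm,6pm) (3pm,2pm,4pm,6pm,5pm) (3pm,2pm,5pm,6pm,4pm) (3pm,4pm,5pm,6pm,2pm) (3pm,5pm,4pm,6pm,2pm) (3pm,6pm,4pm,5pm,2pm) (4pm,2pm,5pm,6pm,3pm) (4pm,3pm,5pm,6pm,2pm) — 20.
Postmortem=2pm: (1pm,3pm,4pm,5pm,6pm) (1pm,3pm,4pm,6pm,5pm) (1pm,3pm,5pm,6pm,4pm) (1pm,4pm,3pm,5pm,6pm) (1pm,4pm,3pm,6pm,5pm) (1pm,4pm,5pm,6pm,3pm) (1pm,5pm,3pm,4pm,6pm) (1pm,5pm,3pm,6pm,4pm) (1pm,5pm,4pm,6pm,3pm) (1pm,6pm,3pm,4pm,5pm) (1pm,6pm,3pm,5pm,4pm) (1pm,6pm,4pm,5pm,3pm) (3pm,4pm,5pm,6pm,1pm) (3pm,5pm,4pm,6pm,1pm) (3pm,6pm,4pm,5pm,1pm) (4pm,3pm,5pm,6pm,1pm) — 16.
Postmortem=3pm: (1pm,4pm,5pm,6pm,2pm) (1pm,5pm,4pm,6pm,2pm) (1pm,6pm,4pm,5pm,2pm) (2pm,4pm,5pm,6pm,1pm) (2pm,5pm,4pm,6pm,1pm) (2pm,6pm,4pm,5pm,1pm) — 6.
Summing: 20 + 16 + 6 = 42.

42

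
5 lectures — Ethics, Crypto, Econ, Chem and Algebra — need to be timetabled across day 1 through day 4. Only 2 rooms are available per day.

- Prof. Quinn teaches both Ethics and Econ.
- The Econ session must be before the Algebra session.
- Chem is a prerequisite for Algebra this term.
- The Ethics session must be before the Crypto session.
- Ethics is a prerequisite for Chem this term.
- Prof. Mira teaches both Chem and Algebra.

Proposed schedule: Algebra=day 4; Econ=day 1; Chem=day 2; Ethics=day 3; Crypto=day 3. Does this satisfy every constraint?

Prof. Quinn teaches both Ethics and Econ — holds.
The Econ session must be before the Algebra session — holds.
Ethics is a prerequisite for Chem this term — violated.
Chem is a prerequisite for Algebra this term — holds.
Prof. Mira teaches both Chem and Algebra — holds.
The Ethics session must be before the Crypto session — violated.
Only 2 rooms are available per day — holds.

No — it violates: Ethics is a prerequisite for Chem this term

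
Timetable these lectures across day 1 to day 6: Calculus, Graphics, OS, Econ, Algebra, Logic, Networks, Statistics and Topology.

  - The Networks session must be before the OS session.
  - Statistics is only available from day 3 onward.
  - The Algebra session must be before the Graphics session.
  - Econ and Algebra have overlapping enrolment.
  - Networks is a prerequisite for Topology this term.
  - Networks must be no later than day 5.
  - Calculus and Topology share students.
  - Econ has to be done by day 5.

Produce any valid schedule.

Statistics -> day 3, Calculus -> day 1, Graphics -> day 3, Logic -> day 1, Econ -> day 1, Topology -> day 2, OS -> day 2, Networks -> day 1, Algebra -> day 2

Checking: Algebra(day 2) before Graphics(day 3); Networks(day 1) before Topology(day 2); Networks(day 1) before OS(day 2); Calculus(day 1) != Topology(day 2); Econ(day 1) != Algebra(day 2); Networks=day 1 in [day 1,day 5]; Statistics=day 3 in [day 3,day 6]; Econ=day 1 in [day 1,day 5].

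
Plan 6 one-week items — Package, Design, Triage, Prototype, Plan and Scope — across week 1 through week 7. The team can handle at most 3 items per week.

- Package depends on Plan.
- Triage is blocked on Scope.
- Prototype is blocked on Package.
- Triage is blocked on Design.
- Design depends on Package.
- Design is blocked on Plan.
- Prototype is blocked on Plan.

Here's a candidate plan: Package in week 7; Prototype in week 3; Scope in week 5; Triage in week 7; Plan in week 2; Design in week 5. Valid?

Design is blocked on Plan — holds.
Design depends on Package — violated.
Package depends on Plan — holds.
Triage is blocked on Scope — holds.
Prototype is blocked on Package — violated.
Prototype is blocked on Plan — holds.
Triage is blocked on Design — holds.
The team can handle at most 3 items per week — holds.

No — it violates: Prototype is blocked on Package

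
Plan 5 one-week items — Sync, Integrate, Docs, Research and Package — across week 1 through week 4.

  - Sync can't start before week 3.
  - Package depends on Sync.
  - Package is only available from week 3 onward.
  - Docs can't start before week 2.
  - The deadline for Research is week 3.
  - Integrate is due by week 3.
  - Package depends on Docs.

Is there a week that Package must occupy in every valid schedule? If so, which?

Package is available from week 3; precedence pushes Package to at least week 4.
So Package is pinned to week 4.

week 4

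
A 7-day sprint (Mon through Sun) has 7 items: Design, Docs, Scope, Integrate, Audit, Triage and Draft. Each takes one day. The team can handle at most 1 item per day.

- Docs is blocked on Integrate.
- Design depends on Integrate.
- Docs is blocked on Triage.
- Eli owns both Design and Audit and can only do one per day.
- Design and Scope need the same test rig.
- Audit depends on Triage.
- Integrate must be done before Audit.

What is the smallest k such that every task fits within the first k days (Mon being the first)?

The precedence chain requires at least 2 distinct days.
With at most 1 per day and 7 tasks, at least 7 days are needed.
7 works (last occupied day: Sun): for example Draft=Sun, Docs=Wed, Scope=Sat, Integrate=Mon, Triage=Tue, Audit=Thu, Design=Fri.

7 days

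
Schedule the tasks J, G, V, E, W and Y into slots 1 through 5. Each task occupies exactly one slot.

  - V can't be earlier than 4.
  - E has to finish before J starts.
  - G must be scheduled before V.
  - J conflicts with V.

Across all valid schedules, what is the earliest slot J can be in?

2

Precedence pushes J to at least 2.
J at 2 is achievable: E in 1, G in 1, J in 2, W in 1, V in 4, Y in 1.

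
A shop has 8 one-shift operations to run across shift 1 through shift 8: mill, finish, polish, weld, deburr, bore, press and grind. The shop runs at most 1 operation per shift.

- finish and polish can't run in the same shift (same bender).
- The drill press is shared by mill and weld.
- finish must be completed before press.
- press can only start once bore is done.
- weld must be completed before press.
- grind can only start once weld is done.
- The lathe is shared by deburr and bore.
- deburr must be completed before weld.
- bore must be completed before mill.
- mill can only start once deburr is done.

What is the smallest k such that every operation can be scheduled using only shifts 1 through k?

8

The precedence chain requires at least 3 distinct shifts.
With at most 1 per shift and 8 operations, at least 8 shifts are needed.
8 works (last occupied shift: shift 8): for example press in shift 5; deburr in shift 1; finish in shift 4; bore in shift 3; weld in shift 2; grind in shift 7; polish in shift 8; mill in shift 6.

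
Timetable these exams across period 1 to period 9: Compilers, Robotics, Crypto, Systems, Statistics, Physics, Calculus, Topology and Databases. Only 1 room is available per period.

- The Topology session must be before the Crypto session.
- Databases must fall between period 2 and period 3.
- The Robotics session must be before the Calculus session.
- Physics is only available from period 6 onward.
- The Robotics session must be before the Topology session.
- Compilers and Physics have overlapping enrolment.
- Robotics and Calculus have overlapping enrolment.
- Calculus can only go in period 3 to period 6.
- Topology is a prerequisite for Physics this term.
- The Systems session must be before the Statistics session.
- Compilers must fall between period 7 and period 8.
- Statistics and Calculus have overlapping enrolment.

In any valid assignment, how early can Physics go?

period 6

Physics is available from period 6.
Physics at period 6 is achievable: Crypto -> period 5; Compilers -> period 7; Calculus -> period 3; Statistics -> period 9; Robotics -> period 1; Systems -> period 8; Databases -> period 2; Topology -> period 4; Physics -> period 6.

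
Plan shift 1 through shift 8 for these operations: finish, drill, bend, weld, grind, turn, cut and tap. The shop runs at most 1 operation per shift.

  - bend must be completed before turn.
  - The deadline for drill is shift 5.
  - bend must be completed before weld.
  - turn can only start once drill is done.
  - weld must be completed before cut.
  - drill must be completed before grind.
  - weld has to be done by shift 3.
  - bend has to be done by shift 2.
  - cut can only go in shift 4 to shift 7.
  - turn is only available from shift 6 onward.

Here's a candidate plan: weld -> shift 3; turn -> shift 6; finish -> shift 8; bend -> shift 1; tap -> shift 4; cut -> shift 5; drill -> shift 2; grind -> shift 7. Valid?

Yes

drill must be completed before grind — holds.
weld has to be done by shift 3 — holds.
turn is only available from shift 6 onward — holds.
bend must be completed before weld — holds.
weld must be completed before cut — holds.
cut can only go in shift 4 to shift 7 — holds.
bend has to be done by shift 2 — holds.
turn can only start once drill is done — holds.
The deadline for drill is shift 5 — holds.
The shop runs at most 1 operation per shift — holds.
bend must be completed before turn — holds.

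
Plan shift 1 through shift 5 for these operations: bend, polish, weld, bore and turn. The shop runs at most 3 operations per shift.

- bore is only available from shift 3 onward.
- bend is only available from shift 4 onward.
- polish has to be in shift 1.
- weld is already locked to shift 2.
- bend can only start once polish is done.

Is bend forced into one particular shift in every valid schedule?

bend can be shift 4 (e.g. polish=shift 1, bore=shift 3, bend=shift 4, weld=shift 2, turn=shift 1) or shift 5 (e.g. bend=shift 5; turn=shift 1; bore=shift 3; weld=shift 2; polish=shift 1).

No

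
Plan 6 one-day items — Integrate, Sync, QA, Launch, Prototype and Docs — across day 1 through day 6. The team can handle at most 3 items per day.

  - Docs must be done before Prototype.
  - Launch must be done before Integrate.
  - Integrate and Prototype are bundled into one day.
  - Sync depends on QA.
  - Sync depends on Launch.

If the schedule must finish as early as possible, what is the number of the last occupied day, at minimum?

day 2

The precedence chain requires at least 2 distinct days.
With at most 3 per day and 6 tasks, at least 2 days are needed.
2 works (last occupied day: day 2): for example Docs=day 1, Sync=day 2, Prototype=day 2, Launch=day 1, QA=day 1, Integrate=day 2.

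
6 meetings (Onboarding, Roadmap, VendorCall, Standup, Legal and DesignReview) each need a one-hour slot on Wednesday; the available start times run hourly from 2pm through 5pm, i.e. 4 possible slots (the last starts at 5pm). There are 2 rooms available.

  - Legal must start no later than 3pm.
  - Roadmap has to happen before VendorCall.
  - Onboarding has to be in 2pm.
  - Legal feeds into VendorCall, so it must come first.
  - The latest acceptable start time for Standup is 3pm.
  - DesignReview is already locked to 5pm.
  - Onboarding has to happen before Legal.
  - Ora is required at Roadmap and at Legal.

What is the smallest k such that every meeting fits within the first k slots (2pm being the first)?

4 slots

The precedence chain requires at least 3 distinct slots.
With at most 2 per slot and 6 meetings, at least 3 slots are needed.
DesignReview can't be placed before 5pm — that is slot 4 counting from 2pm — so the schedule must run through at least 4 slots.
4 works (last occupied slot: 5pm): for example Standup -> 2pm, Onboarding -> 2pm, Legal -> 3pm, Roadmap -> 4pm, VendorCall -> 5pm, DesignReview -> 5pm.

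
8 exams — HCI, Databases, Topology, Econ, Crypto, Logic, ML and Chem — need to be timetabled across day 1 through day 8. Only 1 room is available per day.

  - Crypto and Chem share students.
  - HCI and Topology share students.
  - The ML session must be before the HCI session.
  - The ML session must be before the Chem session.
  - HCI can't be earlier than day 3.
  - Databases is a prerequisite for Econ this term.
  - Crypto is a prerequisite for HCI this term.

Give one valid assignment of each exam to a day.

Econ=day 5; Topology=day 7; HCI=day 3; Crypto=day 2; Logic=day 8; Chem=day 6; Databases=day 4; ML=day 1

Checking: ML(day 1) before Chem(day 6); Databases(day 4) before Econ(day 5); Crypto(day 2) before HCI(day 3); ML(day 1) before HCI(day 3); HCI(day 3) != Topology(day 7); Crypto(day 2) != Chem(day 6); HCI=day 3 in [day 3,day 8]; max 1 per day (cap 1).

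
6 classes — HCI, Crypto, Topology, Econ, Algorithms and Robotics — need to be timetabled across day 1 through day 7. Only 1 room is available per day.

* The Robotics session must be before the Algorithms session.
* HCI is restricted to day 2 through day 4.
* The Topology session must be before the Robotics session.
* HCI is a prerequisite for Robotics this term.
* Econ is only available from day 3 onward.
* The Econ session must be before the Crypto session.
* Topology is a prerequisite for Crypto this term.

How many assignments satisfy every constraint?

57

Splitting on HCI: it can be day 2 (39), day 3 (12), day 4 (6). Listing each branch's schedules as (Crypto, Topology, Econ, Algorithms, Robotics) by day number:
HCI=day 2: (4,1,3,6,5) (4,1,3,7,5) (4,1,3,7,6) (5,1,3,6,4) (5,1,3,7,4) (5,1,3,7,6) (5,1,4,6,3) (5,1,4,7,3) (5,1,4,7,6) (5,3,4,7,6) (5,4,3,7,6) (6,1,3,5,4) (6,1,3,7,4) (6,1,3,7,5) (6,1,4,5,3) (6,1,4,7,3) (6,1,4,7,5) (6,1,5,4,3) (6,1,5,7,3) (6,1,5,7,4) (6,3,4,7,5) (6,3,5,7,4) (6,4,3,7,5) (7,1,3,5,4) (7,1,3,6,4) (7,1,3,6,5) (7,1,4,5,3) (7,1,4,6,3) (7,1,4,6,5) (7,1,5,4,3) (7,1,5,6,3) (7,1,5,6,4) (7,1,6,4,3) (7,1,6,5,3) (7,1,6,5,4) (7,3,4,6,5) (7,3,5,6,4) (7,3,6,5,4) (7,4,3,6,5) — 39.
HCI=day 3: (5,1,4,7,6) (5,2,4,7,6) (6,1,4,7,5) (6,1,5,7,4) (6,2,4,7,5) (6,2,5,7,4) (7,1,4,6,5) (7,1,5,6,4) (7,1,6,5,4) (7,2,4,6,5) (7,2,5,6,4) (7,2,6,5,4) — 12.
HCI=day 4: (5,1,3,7,6) (5,2,3,7,6) (6,1,3,7,5) (6,2,3,7,5) (7,1,3,6,5) (7,2,3,6,5) — 6.
Summing: 39 + 12 + 6 = 57.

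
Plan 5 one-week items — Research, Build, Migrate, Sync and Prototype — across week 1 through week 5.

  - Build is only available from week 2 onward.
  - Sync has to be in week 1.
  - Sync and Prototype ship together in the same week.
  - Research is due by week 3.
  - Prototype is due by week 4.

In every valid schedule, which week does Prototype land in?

week 1

Prototype's own window allows nothing later than week 4; Prototype must be in the same week as Sync, which can't be after week 1, so Prototype is at most week 1.
So Prototype is pinned to week 1.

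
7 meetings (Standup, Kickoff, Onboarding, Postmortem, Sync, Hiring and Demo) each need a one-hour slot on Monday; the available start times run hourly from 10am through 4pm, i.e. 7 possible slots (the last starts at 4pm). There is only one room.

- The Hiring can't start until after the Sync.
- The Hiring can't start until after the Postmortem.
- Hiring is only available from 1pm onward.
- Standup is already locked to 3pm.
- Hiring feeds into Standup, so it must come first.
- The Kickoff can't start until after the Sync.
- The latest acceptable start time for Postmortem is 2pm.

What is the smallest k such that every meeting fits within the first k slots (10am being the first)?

7

The precedence chain requires at least 3 distinct slots.
With at most 1 per slot and 7 meetings, at least 7 slots are needed.
Standup can't be placed before 3pm — that is slot 6 counting from 10am — so the schedule must run through at least 6 slots.
7 works (last occupied slot: 4pm): for example Hiring -> 1pm, Onboarding -> 2pm, Sync -> 11am, Kickoff -> 12pm, Standup -> 3pm, Postmortem -> 10am, Demo -> 4pm.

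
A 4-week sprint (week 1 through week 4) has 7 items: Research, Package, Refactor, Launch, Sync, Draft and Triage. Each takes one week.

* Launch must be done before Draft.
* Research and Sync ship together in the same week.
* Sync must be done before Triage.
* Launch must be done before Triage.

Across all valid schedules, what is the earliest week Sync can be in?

Downstream work caps Sync at week 3.
Sync at week 1 is achievable: Sync -> week 1, Package -> week 1, Draft -> week 2, Research -> week 1, Refactor -> week 1, Triage -> week 2, Launch -> week 1.

week 1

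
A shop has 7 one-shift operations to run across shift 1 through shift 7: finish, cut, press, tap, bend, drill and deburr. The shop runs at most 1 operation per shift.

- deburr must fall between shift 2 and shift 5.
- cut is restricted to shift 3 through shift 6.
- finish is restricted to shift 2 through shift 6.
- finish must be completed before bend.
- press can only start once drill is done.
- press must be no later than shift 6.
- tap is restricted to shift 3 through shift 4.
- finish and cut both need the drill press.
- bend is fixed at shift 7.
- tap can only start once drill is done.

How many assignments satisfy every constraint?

28

Splitting on finish: it can be shift 2 (8), shift 3 (3), shift 4 (3), shift 5 (6), shift 6 (8). Listing each branch's schedules as (cut, press, tap, bend, drill, deburr) by shift number:
finish=shift 2: (3,6,4,7,1,5) (4,6,3,7,1,5) (5,6,3,7,1,4) (5,6,4,7,1,3) (6,3,4,7,1,5) (6,4,3,7,1,5) (6,5,3,7,1,4) (6,5,4,7,1,3) — 8.
finish=shift 3: (5,6,4,7,1,2) (6,2,4,7,1,5) (6,5,4,7,1,2) — 3.
finish=shift 4: (5,6,3,7,1,2) (6,2,3,7,1,5) (6,5,3,7,1,2) — 3.
finish=shift 5: (3,6,4,7,1,2) (4,6,3,7,1,2) (6,2,3,7,1,4) (6,2,4,7,1,3) (6,3,4,7,1,2) (6,4,3,7,1,2) — 6.
finish=shift 6: (3,2,4,7,1,5) (3,5,4,7,1,2) (4,2,3,7,1,5) (4,5,3,7,1,2) (5,2,3,7,1,4) (5,2,4,7,1,3) (5,3,4,7,1,2) (5,4,3,7,1,2) — 8.
Summing: 8 + 3 + 3 + 6 + 8 = 28.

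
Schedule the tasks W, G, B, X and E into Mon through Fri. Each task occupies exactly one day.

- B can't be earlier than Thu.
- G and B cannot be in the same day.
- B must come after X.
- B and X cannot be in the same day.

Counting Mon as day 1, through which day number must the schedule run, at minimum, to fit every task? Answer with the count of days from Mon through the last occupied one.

The precedence chain requires at least 2 distinct days.
B can't be placed before Thu — that is day 4 counting from Mon — so the schedule must run through at least 4 days.
4 works (last occupied day: Thu): for example X in Mon; G in Mon; B in Thu; E in Mon; W in Mon.

4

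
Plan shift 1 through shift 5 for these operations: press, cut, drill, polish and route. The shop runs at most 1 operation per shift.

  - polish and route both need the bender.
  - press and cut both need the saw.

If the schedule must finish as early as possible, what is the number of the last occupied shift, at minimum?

With at most 1 per shift and 5 operations, at least 5 shifts are needed.
5 works (last occupied shift: shift 5): for example cut in shift 2, route in shift 5, polish in shift 4, drill in shift 3, press in shift 1.

shift 5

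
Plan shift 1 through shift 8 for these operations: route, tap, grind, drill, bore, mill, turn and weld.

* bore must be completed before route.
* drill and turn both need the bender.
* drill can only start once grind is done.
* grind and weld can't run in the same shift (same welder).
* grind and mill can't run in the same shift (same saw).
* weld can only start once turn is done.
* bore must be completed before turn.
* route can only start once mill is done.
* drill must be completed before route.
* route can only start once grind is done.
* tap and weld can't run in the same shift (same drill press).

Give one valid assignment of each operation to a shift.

turn -> shift 3; mill -> shift 2; drill -> shift 2; tap -> shift 1; weld -> shift 4; grind -> shift 1; route -> shift 3; bore -> shift 1

Checking: bore(shift 1) before route(shift 3); grind(shift 1) before drill(shift 2); turn(shift 3) before weld(shift 4); bore(shift 1) before turn(shift 3); mill(shift 2) before route(shift 3); grind(shift 1) before route(shift 3); drill(shift 2) before route(shift 3); drill(shift 2) != turn(shift 3); grind(shift 1) != weld(shift 4); tap(shift 1) != weld(shift 4); grind(shift 1) != mill(shift 2).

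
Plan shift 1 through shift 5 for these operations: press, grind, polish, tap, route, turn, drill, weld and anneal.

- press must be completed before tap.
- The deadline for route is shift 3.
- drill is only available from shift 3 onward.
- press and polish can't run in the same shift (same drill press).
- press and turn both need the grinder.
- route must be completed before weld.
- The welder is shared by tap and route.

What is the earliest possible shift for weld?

Precedence pushes weld to at least shift 2.
weld at shift 2 is achievable: polish=shift 2; anneal=shift 1; route=shift 1; tap=shift 2; drill=shift 3; press=shift 1; grind=shift 1; weld=shift 2; turn=shift 2.

shift 2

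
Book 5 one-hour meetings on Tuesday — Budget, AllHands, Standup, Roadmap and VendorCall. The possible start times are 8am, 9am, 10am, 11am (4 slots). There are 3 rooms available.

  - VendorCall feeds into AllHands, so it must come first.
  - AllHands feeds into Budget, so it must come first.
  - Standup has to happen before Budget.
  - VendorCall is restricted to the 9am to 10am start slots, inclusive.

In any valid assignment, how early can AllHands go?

Precedence pushes AllHands to at least 10am; downstream work caps AllHands at 10am.
AllHands at 10am is achievable: Standup -> 8am, AllHands -> 10am, VendorCall -> 9am, Budget -> 11am, Roadmap -> 8am.

10am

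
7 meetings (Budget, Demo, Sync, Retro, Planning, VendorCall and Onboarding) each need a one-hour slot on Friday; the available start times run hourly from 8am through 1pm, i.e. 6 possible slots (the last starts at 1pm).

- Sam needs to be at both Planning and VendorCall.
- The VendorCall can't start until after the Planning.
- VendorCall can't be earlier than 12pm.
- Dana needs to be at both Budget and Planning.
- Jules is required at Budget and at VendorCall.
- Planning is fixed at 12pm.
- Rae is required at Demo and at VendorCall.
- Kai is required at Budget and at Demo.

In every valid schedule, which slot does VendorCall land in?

VendorCall's window is 12pm–1pm.
Planning is fixed at 12pm, and VendorCall can't share a slot with Planning.
So VendorCall must be 1pm.

1pm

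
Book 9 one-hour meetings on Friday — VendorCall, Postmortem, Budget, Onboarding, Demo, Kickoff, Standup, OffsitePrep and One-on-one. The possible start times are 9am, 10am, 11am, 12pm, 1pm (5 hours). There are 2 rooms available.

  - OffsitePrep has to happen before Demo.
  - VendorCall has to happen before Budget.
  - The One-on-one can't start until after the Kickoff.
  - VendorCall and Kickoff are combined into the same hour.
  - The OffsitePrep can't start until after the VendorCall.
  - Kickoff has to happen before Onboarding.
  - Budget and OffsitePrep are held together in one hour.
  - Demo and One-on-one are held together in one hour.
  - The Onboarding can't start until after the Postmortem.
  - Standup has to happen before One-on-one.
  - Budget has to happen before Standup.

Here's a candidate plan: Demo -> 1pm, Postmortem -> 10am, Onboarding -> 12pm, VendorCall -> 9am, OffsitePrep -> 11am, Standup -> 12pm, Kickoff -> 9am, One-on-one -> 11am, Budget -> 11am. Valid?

No. Demo and One-on-one are held together in one hour is not satisfied.

Standup has to happen before One-on-one — violated.
The Onboarding can't start until after the Postmortem — holds.
There are 2 rooms available — violated.
Budget and OffsitePrep are held together in one hour — holds.
Kickoff has to happen before Onboarding — holds.
Demo and One-on-one are held together in one hour — violated.
Budget has to happen before Standup — holds.
VendorCall and Kickoff are combined into the same hour — holds.
VendorCall has to happen before Budget — holds.
The One-on-one can't start until after the Kickoff — holds.
OffsitePrep has to happen before Demo — holds.
The OffsitePrep can't start until after the VendorCall — holds.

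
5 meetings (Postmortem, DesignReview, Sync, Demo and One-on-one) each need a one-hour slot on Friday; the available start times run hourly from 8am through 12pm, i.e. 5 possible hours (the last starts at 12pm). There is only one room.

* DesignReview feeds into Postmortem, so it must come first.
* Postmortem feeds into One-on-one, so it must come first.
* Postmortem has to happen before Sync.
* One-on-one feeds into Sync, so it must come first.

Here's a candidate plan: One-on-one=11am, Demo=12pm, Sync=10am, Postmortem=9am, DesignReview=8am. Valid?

No. One-on-one feeds into Sync, so it must come first is not satisfied.

DesignReview feeds into Postmortem, so it must come first — holds.
Postmortem feeds into One-on-one, so it must come first — holds.
One-on-one feeds into Sync, so it must come first — violated.
There is only one room — holds.
Postmortem has to happen before Sync — holds.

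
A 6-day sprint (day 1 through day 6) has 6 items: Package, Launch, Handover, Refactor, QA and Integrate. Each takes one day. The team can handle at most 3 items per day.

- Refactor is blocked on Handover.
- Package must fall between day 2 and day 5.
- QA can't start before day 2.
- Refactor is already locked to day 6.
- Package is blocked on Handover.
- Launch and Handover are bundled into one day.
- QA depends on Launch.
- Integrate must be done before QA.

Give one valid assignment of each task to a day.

QA -> day 2, Handover -> day 1, Package -> day 2, Launch -> day 1, Refactor -> day 6, Integrate -> day 1

Checking: Integrate(day 1) before QA(day 2); Handover(day 1) before Package(day 2); Handover(day 1) before Refactor(day 6); Launch(day 1) before QA(day 2); Launch = Handover = day 1; Refactor=day 6 in [day 6,day 6]; Package=day 2 in [day 2,day 5]; QA=day 2 in [day 2,day 6]; max 3 per day (cap 3).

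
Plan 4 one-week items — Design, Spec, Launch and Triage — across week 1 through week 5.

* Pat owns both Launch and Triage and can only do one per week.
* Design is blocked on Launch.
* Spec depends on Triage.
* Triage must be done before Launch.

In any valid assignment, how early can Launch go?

week 2

Precedence pushes Launch to at least week 2; downstream work caps Launch at week 4.
Launch at week 2 is achievable: Design=week 3; Triage=week 1; Launch=week 2; Spec=week 2.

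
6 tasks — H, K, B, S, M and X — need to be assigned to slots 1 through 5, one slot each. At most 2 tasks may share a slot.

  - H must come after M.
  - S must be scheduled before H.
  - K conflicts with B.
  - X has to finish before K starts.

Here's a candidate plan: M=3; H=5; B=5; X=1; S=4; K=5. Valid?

No — it violates: K conflicts with B

H must come after M — holds.
At most 2 tasks may share a slot — violated.
S must be scheduled before H — holds.
X has to finish before K starts — holds.
K conflicts with B — violated.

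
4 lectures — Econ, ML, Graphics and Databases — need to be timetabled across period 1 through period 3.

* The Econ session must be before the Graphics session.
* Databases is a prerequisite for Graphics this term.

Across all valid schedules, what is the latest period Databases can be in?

Downstream work caps Databases at period 2.
Databases at period 2 is achievable: Databases in period 2, ML in period 1, Econ in period 1, Graphics in period 3.

period 2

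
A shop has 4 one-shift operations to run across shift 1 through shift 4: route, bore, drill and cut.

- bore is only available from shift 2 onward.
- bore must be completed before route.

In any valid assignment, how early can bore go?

Bore is available from shift 2; downstream work caps bore at shift 3.
bore at shift 2 is achievable: drill=shift 1, bore=shift 2, cut=shift 1, route=shift 3.

shift 2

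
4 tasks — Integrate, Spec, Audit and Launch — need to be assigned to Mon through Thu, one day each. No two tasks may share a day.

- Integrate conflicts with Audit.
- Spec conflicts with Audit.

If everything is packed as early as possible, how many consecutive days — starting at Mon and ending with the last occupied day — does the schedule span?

4 days

With at most 1 per day and 4 tasks, at least 4 days are needed.
4 works (last occupied day: Thu): for example Integrate -> Mon, Spec -> Tue, Audit -> Wed, Launch -> Thu.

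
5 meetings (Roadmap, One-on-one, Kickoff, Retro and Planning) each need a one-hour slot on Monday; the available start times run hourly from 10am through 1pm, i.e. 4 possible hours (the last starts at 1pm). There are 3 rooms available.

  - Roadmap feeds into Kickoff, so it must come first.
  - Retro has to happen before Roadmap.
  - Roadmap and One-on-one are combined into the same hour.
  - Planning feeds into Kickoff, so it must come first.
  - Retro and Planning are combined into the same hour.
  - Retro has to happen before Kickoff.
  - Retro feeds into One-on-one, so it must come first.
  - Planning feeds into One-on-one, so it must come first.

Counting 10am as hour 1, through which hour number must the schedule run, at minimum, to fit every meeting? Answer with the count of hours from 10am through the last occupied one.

The precedence chain requires at least 3 distinct hours.
With at most 3 per hour and 5 meetings, at least 2 hours are needed.
3 works (last occupied hour: 12pm): for example Retro -> 10am, Roadmap -> 11am, Planning -> 10am, Kickoff -> 12pm, One-on-one -> 11am.

3 hours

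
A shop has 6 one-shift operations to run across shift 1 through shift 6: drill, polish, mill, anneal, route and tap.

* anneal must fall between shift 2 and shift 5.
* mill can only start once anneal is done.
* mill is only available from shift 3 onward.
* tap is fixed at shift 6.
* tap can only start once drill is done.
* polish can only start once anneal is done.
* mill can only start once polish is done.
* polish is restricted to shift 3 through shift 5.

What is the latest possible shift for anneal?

shift 4

Anneal is available from shift 2; anneal's own window allows nothing later than shift 5; downstream work caps anneal at shift 4.
anneal at shift 4 is achievable: polish -> shift 5, anneal -> shift 4, route -> shift 1, mill -> shift 6, drill -> shift 1, tap -> shift 6.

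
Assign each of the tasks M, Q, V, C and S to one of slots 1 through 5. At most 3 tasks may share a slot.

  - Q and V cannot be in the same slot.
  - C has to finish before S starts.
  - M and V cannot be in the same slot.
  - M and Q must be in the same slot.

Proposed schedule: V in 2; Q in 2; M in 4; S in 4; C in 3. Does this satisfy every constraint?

No — it violates: M and Q must be in the same slot

M and V cannot be in the same slot — holds.
M and Q must be in the same slot — violated.
C has to finish before S starts — holds.
At most 3 tasks may share a slot — holds.
Q and V cannot be in the same slot — violated.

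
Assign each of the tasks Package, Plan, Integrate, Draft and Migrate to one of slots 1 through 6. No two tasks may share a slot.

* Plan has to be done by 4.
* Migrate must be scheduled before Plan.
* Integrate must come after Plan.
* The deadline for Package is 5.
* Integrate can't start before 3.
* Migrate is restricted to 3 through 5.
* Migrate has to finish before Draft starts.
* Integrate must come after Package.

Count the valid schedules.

Enumerating: Plan -> 4; Package -> 1; Draft -> 6; Integrate -> 5; Migrate -> 3 | Integrate=5; Migrate=3; Package=2; Draft=6; Plan=4 | Package=1, Plan=4, Migrate=3, Integrate=6, Draft=5 | Draft -> 5; Package -> 2; Integrate -> 6; Plan -> 4; Migrate -> 3.

4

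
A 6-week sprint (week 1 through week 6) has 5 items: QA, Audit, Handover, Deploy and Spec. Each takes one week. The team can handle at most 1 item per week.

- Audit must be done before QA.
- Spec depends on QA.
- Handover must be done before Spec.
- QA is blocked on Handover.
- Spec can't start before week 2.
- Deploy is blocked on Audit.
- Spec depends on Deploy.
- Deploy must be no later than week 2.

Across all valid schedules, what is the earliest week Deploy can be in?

Precedence pushes Deploy to at least week 2; Deploy's own window allows nothing later than week 2.
Deploy at week 2 is achievable: Spec -> week 5; Audit -> week 1; Deploy -> week 2; Handover -> week 3; QA -> week 4.

week 2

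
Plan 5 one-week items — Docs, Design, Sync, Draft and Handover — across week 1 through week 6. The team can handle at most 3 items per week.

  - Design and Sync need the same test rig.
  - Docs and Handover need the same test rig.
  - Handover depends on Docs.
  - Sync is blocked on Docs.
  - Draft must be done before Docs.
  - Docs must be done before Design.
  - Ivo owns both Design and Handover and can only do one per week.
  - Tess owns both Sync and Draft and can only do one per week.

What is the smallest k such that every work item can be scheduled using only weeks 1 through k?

The precedence chain requires at least 3 distinct weeks.
With at most 3 per week and 5 work items, at least 2 weeks are needed.
Could 3 weeks be enough, i.e. nothing placed later than week 3? No: Sync must come after Docs (at week 1 or later) → {week 2, week 3}; Docs must come before Sync (at week 3 or earlier) → {week 1, week 2}; Handover must come after Docs (at week 1 or later) → {week 2, week 3}; Docs must come after Draft (at week 1 or later) → {week 2}; Design must come after Docs (at week 2 or later) → {week 3}; Handover can't share with Docs (week 2) → {week 3}; Handover can't share with Design (week 3) → nothing is left.
So 3 weeks is not enough.
4 works (last occupied week: week 4): for example Draft=week 1; Sync=week 4; Design=week 3; Docs=week 2; Handover=week 4.

4 weeks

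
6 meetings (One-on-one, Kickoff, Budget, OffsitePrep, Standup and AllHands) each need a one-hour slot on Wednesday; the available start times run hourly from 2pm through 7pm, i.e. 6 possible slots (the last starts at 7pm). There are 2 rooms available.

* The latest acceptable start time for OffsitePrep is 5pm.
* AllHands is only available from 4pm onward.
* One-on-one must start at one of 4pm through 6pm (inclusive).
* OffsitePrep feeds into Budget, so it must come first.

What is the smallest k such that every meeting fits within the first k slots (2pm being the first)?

The precedence chain requires at least 2 distinct slots.
With at most 2 per slot and 6 meetings, at least 3 slots are needed.
One-on-one can't be placed before 4pm — that is slot 3 counting from 2pm — so the schedule must run through at least 3 slots.
3 works (last occupied slot: 4pm): for example OffsitePrep -> 2pm; Standup -> 3pm; Budget -> 3pm; AllHands -> 4pm; One-on-one -> 4pm; Kickoff -> 2pm.

3 slots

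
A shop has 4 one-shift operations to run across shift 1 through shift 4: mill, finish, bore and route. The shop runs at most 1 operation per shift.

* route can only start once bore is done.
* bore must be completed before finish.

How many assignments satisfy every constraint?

8

Splitting on mill: it can be shift 1 (2), shift 2 (2), shift 3 (2), shift 4 (2). Listing each branch's schedules as (finish, bore, route) by shift number:
mill=shift 1: (3,2,4) (4,2,3) — 2.
mill=shift 2: (3,1,4) (4,1,3) — 2.
mill=shift 3: (2,1,4) (4,1,2) — 2.
mill=shift 4: (2,1,3) (3,1,2) — 2.
Summing: 2 + 2 + 2 + 2 = 8.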